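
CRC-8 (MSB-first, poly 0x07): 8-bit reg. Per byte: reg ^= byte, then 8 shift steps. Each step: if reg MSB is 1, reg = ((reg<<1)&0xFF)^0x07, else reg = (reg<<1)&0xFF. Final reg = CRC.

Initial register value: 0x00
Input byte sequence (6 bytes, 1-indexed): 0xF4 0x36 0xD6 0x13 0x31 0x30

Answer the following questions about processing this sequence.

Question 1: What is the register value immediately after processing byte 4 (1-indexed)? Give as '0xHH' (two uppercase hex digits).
After byte 1 (0xF4): reg=0xC2
After byte 2 (0x36): reg=0xC2
After byte 3 (0xD6): reg=0x6C
After byte 4 (0x13): reg=0x7A

Answer: 0x7A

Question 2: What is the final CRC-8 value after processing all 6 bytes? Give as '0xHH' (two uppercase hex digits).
Answer: 0x5C

Derivation:
After byte 1 (0xF4): reg=0xC2
After byte 2 (0x36): reg=0xC2
After byte 3 (0xD6): reg=0x6C
After byte 4 (0x13): reg=0x7A
After byte 5 (0x31): reg=0xF6
After byte 6 (0x30): reg=0x5C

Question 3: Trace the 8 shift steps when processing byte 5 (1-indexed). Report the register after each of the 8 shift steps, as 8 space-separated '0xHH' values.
After byte 1 (0xF4): reg=0xC2
After byte 2 (0x36): reg=0xC2
After byte 3 (0xD6): reg=0x6C
After byte 4 (0x13): reg=0x7A
Register before byte 5: 0x7A
After XOR with byte 0x31: 0x4B

Answer: 0x96 0x2B 0x56 0xAC 0x5F 0xBE 0x7B 0xF6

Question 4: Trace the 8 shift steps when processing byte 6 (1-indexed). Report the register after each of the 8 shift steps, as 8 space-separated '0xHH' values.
After byte 1 (0xF4): reg=0xC2
After byte 2 (0x36): reg=0xC2
After byte 3 (0xD6): reg=0x6C
After byte 4 (0x13): reg=0x7A
After byte 5 (0x31): reg=0xF6
Register before byte 6: 0xF6
After XOR with byte 0x30: 0xC6

Answer: 0x8B 0x11 0x22 0x44 0x88 0x17 0x2E 0x5C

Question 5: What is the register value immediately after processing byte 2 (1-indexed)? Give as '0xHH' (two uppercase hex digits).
Answer: 0xC2

Derivation:
After byte 1 (0xF4): reg=0xC2
After byte 2 (0x36): reg=0xC2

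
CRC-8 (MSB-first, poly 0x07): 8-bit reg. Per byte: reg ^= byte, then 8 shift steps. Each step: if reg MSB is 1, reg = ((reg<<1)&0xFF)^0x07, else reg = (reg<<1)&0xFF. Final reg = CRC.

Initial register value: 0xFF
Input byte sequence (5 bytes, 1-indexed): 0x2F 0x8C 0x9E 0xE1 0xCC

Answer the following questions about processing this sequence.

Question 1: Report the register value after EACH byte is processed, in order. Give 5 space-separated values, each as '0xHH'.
0x3E 0x17 0xB6 0xA2 0x0D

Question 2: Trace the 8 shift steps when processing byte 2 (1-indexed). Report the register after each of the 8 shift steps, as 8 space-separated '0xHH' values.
Answer: 0x63 0xC6 0x8B 0x11 0x22 0x44 0x88 0x17

Derivation:
After byte 1 (0x2F): reg=0x3E
Register before byte 2: 0x3E
After XOR with byte 0x8C: 0xB2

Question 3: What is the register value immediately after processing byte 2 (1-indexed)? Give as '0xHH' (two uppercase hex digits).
Answer: 0x17

Derivation:
After byte 1 (0x2F): reg=0x3E
After byte 2 (0x8C): reg=0x17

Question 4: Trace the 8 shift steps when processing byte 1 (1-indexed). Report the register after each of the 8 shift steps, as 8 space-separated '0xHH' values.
Register before byte 1: 0xFF
After XOR with byte 0x2F: 0xD0

Answer: 0xA7 0x49 0x92 0x23 0x46 0x8C 0x1F 0x3E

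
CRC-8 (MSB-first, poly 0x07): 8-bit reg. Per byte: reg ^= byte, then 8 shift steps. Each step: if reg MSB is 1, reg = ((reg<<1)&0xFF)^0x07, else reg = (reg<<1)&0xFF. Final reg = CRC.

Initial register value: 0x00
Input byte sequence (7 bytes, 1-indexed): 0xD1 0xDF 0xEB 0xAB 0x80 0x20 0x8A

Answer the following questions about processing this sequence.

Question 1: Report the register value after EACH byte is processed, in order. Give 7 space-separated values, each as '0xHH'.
0x39 0xBC 0xA2 0x3F 0x34 0x6C 0xBC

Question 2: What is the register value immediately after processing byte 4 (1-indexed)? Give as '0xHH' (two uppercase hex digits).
Answer: 0x3F

Derivation:
After byte 1 (0xD1): reg=0x39
After byte 2 (0xDF): reg=0xBC
After byte 3 (0xEB): reg=0xA2
After byte 4 (0xAB): reg=0x3F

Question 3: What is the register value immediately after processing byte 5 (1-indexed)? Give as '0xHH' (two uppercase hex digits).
Answer: 0x34

Derivation:
After byte 1 (0xD1): reg=0x39
After byte 2 (0xDF): reg=0xBC
After byte 3 (0xEB): reg=0xA2
After byte 4 (0xAB): reg=0x3F
After byte 5 (0x80): reg=0x34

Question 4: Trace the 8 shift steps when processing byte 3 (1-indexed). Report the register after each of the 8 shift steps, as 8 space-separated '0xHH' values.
After byte 1 (0xD1): reg=0x39
After byte 2 (0xDF): reg=0xBC
Register before byte 3: 0xBC
After XOR with byte 0xEB: 0x57

Answer: 0xAE 0x5B 0xB6 0x6B 0xD6 0xAB 0x51 0xA2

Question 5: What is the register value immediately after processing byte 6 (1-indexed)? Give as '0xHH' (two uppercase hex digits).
Answer: 0x6C

Derivation:
After byte 1 (0xD1): reg=0x39
After byte 2 (0xDF): reg=0xBC
After byte 3 (0xEB): reg=0xA2
After byte 4 (0xAB): reg=0x3F
After byte 5 (0x80): reg=0x34
After byte 6 (0x20): reg=0x6C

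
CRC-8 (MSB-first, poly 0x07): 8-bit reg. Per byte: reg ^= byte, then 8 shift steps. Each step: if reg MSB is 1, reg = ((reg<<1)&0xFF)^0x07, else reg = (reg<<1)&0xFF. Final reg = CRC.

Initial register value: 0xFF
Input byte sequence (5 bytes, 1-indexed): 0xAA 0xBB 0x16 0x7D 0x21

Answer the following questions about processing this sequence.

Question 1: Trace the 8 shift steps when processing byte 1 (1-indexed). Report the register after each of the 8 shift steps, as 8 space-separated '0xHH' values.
Answer: 0xAA 0x53 0xA6 0x4B 0x96 0x2B 0x56 0xAC

Derivation:
Register before byte 1: 0xFF
After XOR with byte 0xAA: 0x55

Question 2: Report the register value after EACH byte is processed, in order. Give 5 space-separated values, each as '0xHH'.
0xAC 0x65 0x5E 0xE9 0x76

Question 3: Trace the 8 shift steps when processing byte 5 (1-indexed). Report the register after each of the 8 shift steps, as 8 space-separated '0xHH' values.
Answer: 0x97 0x29 0x52 0xA4 0x4F 0x9E 0x3B 0x76

Derivation:
After byte 1 (0xAA): reg=0xAC
After byte 2 (0xBB): reg=0x65
After byte 3 (0x16): reg=0x5E
After byte 4 (0x7D): reg=0xE9
Register before byte 5: 0xE9
After XOR with byte 0x21: 0xC8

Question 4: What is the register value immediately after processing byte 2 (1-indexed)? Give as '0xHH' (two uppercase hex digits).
After byte 1 (0xAA): reg=0xAC
After byte 2 (0xBB): reg=0x65

Answer: 0x65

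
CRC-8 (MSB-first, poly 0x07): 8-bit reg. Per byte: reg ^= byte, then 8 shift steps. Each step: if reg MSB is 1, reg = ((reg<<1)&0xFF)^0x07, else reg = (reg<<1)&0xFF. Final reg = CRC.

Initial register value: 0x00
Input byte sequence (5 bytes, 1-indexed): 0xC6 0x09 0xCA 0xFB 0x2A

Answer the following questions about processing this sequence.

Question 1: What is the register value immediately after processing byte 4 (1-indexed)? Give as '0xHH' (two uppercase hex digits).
Answer: 0x64

Derivation:
After byte 1 (0xC6): reg=0x5C
After byte 2 (0x09): reg=0xAC
After byte 3 (0xCA): reg=0x35
After byte 4 (0xFB): reg=0x64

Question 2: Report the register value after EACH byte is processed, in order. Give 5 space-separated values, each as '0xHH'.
0x5C 0xAC 0x35 0x64 0xED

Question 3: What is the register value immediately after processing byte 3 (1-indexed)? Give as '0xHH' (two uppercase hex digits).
After byte 1 (0xC6): reg=0x5C
After byte 2 (0x09): reg=0xAC
After byte 3 (0xCA): reg=0x35

Answer: 0x35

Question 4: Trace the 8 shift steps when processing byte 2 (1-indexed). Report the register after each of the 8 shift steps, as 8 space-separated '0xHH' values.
Answer: 0xAA 0x53 0xA6 0x4B 0x96 0x2B 0x56 0xAC

Derivation:
After byte 1 (0xC6): reg=0x5C
Register before byte 2: 0x5C
After XOR with byte 0x09: 0x55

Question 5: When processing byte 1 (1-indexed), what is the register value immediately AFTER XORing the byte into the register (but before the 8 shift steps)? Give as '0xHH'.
Answer: 0xC6

Derivation:
Register before byte 1: 0x00
Byte 1: 0xC6
0x00 XOR 0xC6 = 0xC6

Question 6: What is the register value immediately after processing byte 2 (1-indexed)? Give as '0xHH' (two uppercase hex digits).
After byte 1 (0xC6): reg=0x5C
After byte 2 (0x09): reg=0xAC

Answer: 0xAC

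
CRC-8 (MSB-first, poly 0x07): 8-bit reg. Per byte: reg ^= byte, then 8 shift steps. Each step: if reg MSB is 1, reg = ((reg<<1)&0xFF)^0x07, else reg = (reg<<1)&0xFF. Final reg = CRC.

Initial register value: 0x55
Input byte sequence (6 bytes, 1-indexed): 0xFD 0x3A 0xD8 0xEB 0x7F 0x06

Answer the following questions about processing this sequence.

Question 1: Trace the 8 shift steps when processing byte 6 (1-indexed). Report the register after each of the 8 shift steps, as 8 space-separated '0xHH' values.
After byte 1 (0xFD): reg=0x51
After byte 2 (0x3A): reg=0x16
After byte 3 (0xD8): reg=0x64
After byte 4 (0xEB): reg=0xA4
After byte 5 (0x7F): reg=0x0F
Register before byte 6: 0x0F
After XOR with byte 0x06: 0x09

Answer: 0x12 0x24 0x48 0x90 0x27 0x4E 0x9C 0x3F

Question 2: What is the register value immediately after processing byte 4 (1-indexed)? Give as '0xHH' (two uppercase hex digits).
After byte 1 (0xFD): reg=0x51
After byte 2 (0x3A): reg=0x16
After byte 3 (0xD8): reg=0x64
After byte 4 (0xEB): reg=0xA4

Answer: 0xA4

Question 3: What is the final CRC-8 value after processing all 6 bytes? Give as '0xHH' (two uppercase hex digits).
Answer: 0x3F

Derivation:
After byte 1 (0xFD): reg=0x51
After byte 2 (0x3A): reg=0x16
After byte 3 (0xD8): reg=0x64
After byte 4 (0xEB): reg=0xA4
After byte 5 (0x7F): reg=0x0F
After byte 6 (0x06): reg=0x3F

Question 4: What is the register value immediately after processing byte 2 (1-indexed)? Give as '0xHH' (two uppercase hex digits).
After byte 1 (0xFD): reg=0x51
After byte 2 (0x3A): reg=0x16

Answer: 0x16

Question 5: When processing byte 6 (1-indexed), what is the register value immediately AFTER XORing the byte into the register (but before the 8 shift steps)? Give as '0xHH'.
Answer: 0x09

Derivation:
Register before byte 6: 0x0F
Byte 6: 0x06
0x0F XOR 0x06 = 0x09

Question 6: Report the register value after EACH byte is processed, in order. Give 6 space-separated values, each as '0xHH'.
0x51 0x16 0x64 0xA4 0x0F 0x3F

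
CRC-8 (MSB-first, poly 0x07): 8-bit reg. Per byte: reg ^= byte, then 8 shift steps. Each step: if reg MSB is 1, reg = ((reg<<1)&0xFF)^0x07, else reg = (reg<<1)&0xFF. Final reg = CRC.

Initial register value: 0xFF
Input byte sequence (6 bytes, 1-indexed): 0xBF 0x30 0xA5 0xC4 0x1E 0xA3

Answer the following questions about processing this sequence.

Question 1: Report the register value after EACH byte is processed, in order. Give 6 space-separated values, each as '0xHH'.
0xC7 0xCB 0x0D 0x71 0x0A 0x56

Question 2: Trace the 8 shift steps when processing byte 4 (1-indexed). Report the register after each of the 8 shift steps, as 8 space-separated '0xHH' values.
Answer: 0x95 0x2D 0x5A 0xB4 0x6F 0xDE 0xBB 0x71

Derivation:
After byte 1 (0xBF): reg=0xC7
After byte 2 (0x30): reg=0xCB
After byte 3 (0xA5): reg=0x0D
Register before byte 4: 0x0D
After XOR with byte 0xC4: 0xC9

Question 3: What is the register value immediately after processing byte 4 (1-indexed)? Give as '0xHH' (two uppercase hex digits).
After byte 1 (0xBF): reg=0xC7
After byte 2 (0x30): reg=0xCB
After byte 3 (0xA5): reg=0x0D
After byte 4 (0xC4): reg=0x71

Answer: 0x71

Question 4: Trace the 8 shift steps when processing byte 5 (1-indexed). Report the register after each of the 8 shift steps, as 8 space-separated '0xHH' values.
After byte 1 (0xBF): reg=0xC7
After byte 2 (0x30): reg=0xCB
After byte 3 (0xA5): reg=0x0D
After byte 4 (0xC4): reg=0x71
Register before byte 5: 0x71
After XOR with byte 0x1E: 0x6F

Answer: 0xDE 0xBB 0x71 0xE2 0xC3 0x81 0x05 0x0A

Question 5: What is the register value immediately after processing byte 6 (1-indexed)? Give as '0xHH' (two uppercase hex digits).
Answer: 0x56

Derivation:
After byte 1 (0xBF): reg=0xC7
After byte 2 (0x30): reg=0xCB
After byte 3 (0xA5): reg=0x0D
After byte 4 (0xC4): reg=0x71
After byte 5 (0x1E): reg=0x0A
After byte 6 (0xA3): reg=0x56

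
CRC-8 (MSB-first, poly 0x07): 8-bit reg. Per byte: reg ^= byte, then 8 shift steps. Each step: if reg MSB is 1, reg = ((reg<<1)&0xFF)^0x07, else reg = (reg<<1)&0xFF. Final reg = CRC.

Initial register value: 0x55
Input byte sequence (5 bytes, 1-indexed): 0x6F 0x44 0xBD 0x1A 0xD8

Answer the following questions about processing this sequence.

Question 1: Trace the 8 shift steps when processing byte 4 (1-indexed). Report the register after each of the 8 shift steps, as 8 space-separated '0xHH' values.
After byte 1 (0x6F): reg=0xA6
After byte 2 (0x44): reg=0xA0
After byte 3 (0xBD): reg=0x53
Register before byte 4: 0x53
After XOR with byte 0x1A: 0x49

Answer: 0x92 0x23 0x46 0x8C 0x1F 0x3E 0x7C 0xF8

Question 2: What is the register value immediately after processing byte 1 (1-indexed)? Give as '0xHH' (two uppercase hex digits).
After byte 1 (0x6F): reg=0xA6

Answer: 0xA6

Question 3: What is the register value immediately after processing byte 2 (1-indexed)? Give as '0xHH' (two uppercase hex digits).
After byte 1 (0x6F): reg=0xA6
After byte 2 (0x44): reg=0xA0

Answer: 0xA0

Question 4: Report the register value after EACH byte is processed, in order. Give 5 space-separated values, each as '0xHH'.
0xA6 0xA0 0x53 0xF8 0xE0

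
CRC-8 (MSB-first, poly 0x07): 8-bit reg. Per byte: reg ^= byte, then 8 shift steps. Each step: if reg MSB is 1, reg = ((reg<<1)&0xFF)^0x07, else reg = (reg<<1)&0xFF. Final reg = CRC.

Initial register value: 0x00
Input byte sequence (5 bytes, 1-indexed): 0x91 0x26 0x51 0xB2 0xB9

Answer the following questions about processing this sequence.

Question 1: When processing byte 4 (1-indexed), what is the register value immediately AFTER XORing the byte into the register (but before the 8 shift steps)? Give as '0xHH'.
Answer: 0x10

Derivation:
Register before byte 4: 0xA2
Byte 4: 0xB2
0xA2 XOR 0xB2 = 0x10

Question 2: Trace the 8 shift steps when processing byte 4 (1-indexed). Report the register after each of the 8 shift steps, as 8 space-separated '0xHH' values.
Answer: 0x20 0x40 0x80 0x07 0x0E 0x1C 0x38 0x70

Derivation:
After byte 1 (0x91): reg=0xFE
After byte 2 (0x26): reg=0x06
After byte 3 (0x51): reg=0xA2
Register before byte 4: 0xA2
After XOR with byte 0xB2: 0x10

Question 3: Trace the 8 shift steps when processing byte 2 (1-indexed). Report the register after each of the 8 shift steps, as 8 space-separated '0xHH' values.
Answer: 0xB7 0x69 0xD2 0xA3 0x41 0x82 0x03 0x06

Derivation:
After byte 1 (0x91): reg=0xFE
Register before byte 2: 0xFE
After XOR with byte 0x26: 0xD8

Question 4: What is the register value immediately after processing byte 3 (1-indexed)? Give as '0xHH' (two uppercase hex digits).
Answer: 0xA2

Derivation:
After byte 1 (0x91): reg=0xFE
After byte 2 (0x26): reg=0x06
After byte 3 (0x51): reg=0xA2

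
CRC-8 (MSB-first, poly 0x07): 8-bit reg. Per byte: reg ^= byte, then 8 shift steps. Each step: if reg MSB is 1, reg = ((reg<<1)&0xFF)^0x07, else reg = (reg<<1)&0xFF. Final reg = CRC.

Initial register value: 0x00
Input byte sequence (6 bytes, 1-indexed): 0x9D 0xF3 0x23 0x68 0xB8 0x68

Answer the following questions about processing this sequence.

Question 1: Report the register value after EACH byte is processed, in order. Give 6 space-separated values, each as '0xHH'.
0xDA 0xDF 0xFA 0xF7 0xEA 0x87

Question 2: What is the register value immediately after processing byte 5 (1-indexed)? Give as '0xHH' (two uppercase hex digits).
After byte 1 (0x9D): reg=0xDA
After byte 2 (0xF3): reg=0xDF
After byte 3 (0x23): reg=0xFA
After byte 4 (0x68): reg=0xF7
After byte 5 (0xB8): reg=0xEA

Answer: 0xEA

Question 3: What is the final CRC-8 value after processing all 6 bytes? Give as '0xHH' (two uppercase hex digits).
After byte 1 (0x9D): reg=0xDA
After byte 2 (0xF3): reg=0xDF
After byte 3 (0x23): reg=0xFA
After byte 4 (0x68): reg=0xF7
After byte 5 (0xB8): reg=0xEA
After byte 6 (0x68): reg=0x87

Answer: 0x87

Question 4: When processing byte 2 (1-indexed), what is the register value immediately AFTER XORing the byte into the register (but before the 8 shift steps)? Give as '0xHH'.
Register before byte 2: 0xDA
Byte 2: 0xF3
0xDA XOR 0xF3 = 0x29

Answer: 0x29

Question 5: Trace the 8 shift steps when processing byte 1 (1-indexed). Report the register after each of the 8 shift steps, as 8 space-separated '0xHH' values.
Register before byte 1: 0x00
After XOR with byte 0x9D: 0x9D

Answer: 0x3D 0x7A 0xF4 0xEF 0xD9 0xB5 0x6D 0xDA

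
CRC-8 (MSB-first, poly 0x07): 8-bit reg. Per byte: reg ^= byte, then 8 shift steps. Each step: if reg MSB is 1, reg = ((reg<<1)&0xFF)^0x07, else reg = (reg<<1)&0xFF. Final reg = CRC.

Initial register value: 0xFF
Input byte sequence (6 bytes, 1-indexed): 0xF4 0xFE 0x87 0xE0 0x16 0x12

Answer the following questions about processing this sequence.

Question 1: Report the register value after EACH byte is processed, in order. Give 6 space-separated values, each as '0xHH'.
0x31 0x63 0xB2 0xB9 0x44 0xA5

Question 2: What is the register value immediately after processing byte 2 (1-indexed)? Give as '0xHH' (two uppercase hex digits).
Answer: 0x63

Derivation:
After byte 1 (0xF4): reg=0x31
After byte 2 (0xFE): reg=0x63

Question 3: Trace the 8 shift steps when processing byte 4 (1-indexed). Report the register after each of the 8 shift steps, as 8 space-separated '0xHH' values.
After byte 1 (0xF4): reg=0x31
After byte 2 (0xFE): reg=0x63
After byte 3 (0x87): reg=0xB2
Register before byte 4: 0xB2
After XOR with byte 0xE0: 0x52

Answer: 0xA4 0x4F 0x9E 0x3B 0x76 0xEC 0xDF 0xB9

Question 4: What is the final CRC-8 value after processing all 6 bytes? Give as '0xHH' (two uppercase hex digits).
After byte 1 (0xF4): reg=0x31
After byte 2 (0xFE): reg=0x63
After byte 3 (0x87): reg=0xB2
After byte 4 (0xE0): reg=0xB9
After byte 5 (0x16): reg=0x44
After byte 6 (0x12): reg=0xA5

Answer: 0xA5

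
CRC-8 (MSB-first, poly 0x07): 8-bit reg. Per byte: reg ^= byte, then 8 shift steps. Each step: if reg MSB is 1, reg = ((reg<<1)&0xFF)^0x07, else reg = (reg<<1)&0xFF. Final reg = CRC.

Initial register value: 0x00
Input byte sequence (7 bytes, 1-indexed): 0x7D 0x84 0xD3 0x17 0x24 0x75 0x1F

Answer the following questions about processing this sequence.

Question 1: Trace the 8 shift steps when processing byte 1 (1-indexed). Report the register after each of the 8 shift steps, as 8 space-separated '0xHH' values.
Register before byte 1: 0x00
After XOR with byte 0x7D: 0x7D

Answer: 0xFA 0xF3 0xE1 0xC5 0x8D 0x1D 0x3A 0x74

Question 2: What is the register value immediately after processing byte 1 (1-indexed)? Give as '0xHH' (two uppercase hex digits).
After byte 1 (0x7D): reg=0x74

Answer: 0x74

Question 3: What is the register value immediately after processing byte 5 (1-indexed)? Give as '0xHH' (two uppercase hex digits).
Answer: 0x51

Derivation:
After byte 1 (0x7D): reg=0x74
After byte 2 (0x84): reg=0xDE
After byte 3 (0xD3): reg=0x23
After byte 4 (0x17): reg=0x8C
After byte 5 (0x24): reg=0x51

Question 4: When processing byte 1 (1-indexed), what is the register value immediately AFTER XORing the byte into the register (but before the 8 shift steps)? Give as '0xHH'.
Register before byte 1: 0x00
Byte 1: 0x7D
0x00 XOR 0x7D = 0x7D

Answer: 0x7D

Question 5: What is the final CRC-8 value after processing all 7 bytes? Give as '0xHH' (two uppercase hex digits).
After byte 1 (0x7D): reg=0x74
After byte 2 (0x84): reg=0xDE
After byte 3 (0xD3): reg=0x23
After byte 4 (0x17): reg=0x8C
After byte 5 (0x24): reg=0x51
After byte 6 (0x75): reg=0xFC
After byte 7 (0x1F): reg=0xA7

Answer: 0xA7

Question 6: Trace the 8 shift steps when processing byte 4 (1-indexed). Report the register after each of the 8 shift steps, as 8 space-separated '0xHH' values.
After byte 1 (0x7D): reg=0x74
After byte 2 (0x84): reg=0xDE
After byte 3 (0xD3): reg=0x23
Register before byte 4: 0x23
After XOR with byte 0x17: 0x34

Answer: 0x68 0xD0 0xA7 0x49 0x92 0x23 0x46 0x8C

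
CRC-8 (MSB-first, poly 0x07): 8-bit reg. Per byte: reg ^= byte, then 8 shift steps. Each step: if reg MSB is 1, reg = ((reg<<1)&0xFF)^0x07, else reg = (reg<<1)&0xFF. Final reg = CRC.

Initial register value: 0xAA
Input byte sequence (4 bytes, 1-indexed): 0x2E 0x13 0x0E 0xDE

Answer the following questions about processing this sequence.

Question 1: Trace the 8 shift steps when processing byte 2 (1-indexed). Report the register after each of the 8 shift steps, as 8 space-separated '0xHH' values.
Answer: 0x0B 0x16 0x2C 0x58 0xB0 0x67 0xCE 0x9B

Derivation:
After byte 1 (0x2E): reg=0x95
Register before byte 2: 0x95
After XOR with byte 0x13: 0x86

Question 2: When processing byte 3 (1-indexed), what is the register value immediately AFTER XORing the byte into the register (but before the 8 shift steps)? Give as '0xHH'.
Register before byte 3: 0x9B
Byte 3: 0x0E
0x9B XOR 0x0E = 0x95

Answer: 0x95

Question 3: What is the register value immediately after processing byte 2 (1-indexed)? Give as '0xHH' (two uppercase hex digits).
Answer: 0x9B

Derivation:
After byte 1 (0x2E): reg=0x95
After byte 2 (0x13): reg=0x9B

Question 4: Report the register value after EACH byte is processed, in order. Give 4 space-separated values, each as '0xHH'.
0x95 0x9B 0xE2 0xB4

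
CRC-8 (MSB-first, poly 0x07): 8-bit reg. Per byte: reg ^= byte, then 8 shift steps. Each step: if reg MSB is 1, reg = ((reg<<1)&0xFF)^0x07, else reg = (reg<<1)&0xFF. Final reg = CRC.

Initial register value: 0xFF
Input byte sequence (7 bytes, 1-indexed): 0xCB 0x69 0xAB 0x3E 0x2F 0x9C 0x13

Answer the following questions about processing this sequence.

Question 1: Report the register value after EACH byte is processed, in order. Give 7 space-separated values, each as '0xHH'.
0x8C 0xB5 0x5A 0x3B 0x6C 0xDE 0x6D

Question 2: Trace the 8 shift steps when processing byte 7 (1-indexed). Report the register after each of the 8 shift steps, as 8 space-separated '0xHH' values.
Answer: 0x9D 0x3D 0x7A 0xF4 0xEF 0xD9 0xB5 0x6D

Derivation:
After byte 1 (0xCB): reg=0x8C
After byte 2 (0x69): reg=0xB5
After byte 3 (0xAB): reg=0x5A
After byte 4 (0x3E): reg=0x3B
After byte 5 (0x2F): reg=0x6C
After byte 6 (0x9C): reg=0xDE
Register before byte 7: 0xDE
After XOR with byte 0x13: 0xCD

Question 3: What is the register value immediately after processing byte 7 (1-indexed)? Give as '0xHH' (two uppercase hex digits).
After byte 1 (0xCB): reg=0x8C
After byte 2 (0x69): reg=0xB5
After byte 3 (0xAB): reg=0x5A
After byte 4 (0x3E): reg=0x3B
After byte 5 (0x2F): reg=0x6C
After byte 6 (0x9C): reg=0xDE
After byte 7 (0x13): reg=0x6D

Answer: 0x6D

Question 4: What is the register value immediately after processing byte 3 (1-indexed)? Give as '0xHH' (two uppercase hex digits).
After byte 1 (0xCB): reg=0x8C
After byte 2 (0x69): reg=0xB5
After byte 3 (0xAB): reg=0x5A

Answer: 0x5A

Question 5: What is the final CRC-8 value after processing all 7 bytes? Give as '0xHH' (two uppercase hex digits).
Answer: 0x6D

Derivation:
After byte 1 (0xCB): reg=0x8C
After byte 2 (0x69): reg=0xB5
After byte 3 (0xAB): reg=0x5A
After byte 4 (0x3E): reg=0x3B
After byte 5 (0x2F): reg=0x6C
After byte 6 (0x9C): reg=0xDE
After byte 7 (0x13): reg=0x6D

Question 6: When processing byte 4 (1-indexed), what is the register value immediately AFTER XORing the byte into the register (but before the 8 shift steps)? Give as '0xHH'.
Register before byte 4: 0x5A
Byte 4: 0x3E
0x5A XOR 0x3E = 0x64

Answer: 0x64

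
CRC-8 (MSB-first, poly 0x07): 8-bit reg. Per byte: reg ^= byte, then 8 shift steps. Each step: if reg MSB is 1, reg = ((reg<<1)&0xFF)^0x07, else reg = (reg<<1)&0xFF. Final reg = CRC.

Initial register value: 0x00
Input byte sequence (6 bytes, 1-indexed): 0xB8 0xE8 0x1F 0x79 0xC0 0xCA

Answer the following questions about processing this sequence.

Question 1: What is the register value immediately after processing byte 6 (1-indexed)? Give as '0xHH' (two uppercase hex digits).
After byte 1 (0xB8): reg=0x21
After byte 2 (0xE8): reg=0x71
After byte 3 (0x1F): reg=0x0D
After byte 4 (0x79): reg=0x4B
After byte 5 (0xC0): reg=0xB8
After byte 6 (0xCA): reg=0x59

Answer: 0x59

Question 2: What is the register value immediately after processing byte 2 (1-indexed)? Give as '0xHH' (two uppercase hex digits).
Answer: 0x71

Derivation:
After byte 1 (0xB8): reg=0x21
After byte 2 (0xE8): reg=0x71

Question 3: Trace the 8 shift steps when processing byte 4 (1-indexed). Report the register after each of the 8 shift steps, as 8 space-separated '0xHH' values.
Answer: 0xE8 0xD7 0xA9 0x55 0xAA 0x53 0xA6 0x4B

Derivation:
After byte 1 (0xB8): reg=0x21
After byte 2 (0xE8): reg=0x71
After byte 3 (0x1F): reg=0x0D
Register before byte 4: 0x0D
After XOR with byte 0x79: 0x74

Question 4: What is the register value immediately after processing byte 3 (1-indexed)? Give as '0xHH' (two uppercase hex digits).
After byte 1 (0xB8): reg=0x21
After byte 2 (0xE8): reg=0x71
After byte 3 (0x1F): reg=0x0D

Answer: 0x0D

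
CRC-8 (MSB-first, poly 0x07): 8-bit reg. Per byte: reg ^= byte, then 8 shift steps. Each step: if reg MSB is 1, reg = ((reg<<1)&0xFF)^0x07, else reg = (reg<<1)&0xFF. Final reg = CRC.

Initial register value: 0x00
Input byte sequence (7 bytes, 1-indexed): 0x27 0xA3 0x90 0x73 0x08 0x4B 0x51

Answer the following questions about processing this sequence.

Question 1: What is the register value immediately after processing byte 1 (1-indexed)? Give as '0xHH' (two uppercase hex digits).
After byte 1 (0x27): reg=0xF5

Answer: 0xF5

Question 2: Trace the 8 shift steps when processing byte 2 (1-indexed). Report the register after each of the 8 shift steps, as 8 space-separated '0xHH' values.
Answer: 0xAC 0x5F 0xBE 0x7B 0xF6 0xEB 0xD1 0xA5

Derivation:
After byte 1 (0x27): reg=0xF5
Register before byte 2: 0xF5
After XOR with byte 0xA3: 0x56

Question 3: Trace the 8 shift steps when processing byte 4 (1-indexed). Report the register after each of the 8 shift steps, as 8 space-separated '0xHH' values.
After byte 1 (0x27): reg=0xF5
After byte 2 (0xA3): reg=0xA5
After byte 3 (0x90): reg=0x8B
Register before byte 4: 0x8B
After XOR with byte 0x73: 0xF8

Answer: 0xF7 0xE9 0xD5 0xAD 0x5D 0xBA 0x73 0xE6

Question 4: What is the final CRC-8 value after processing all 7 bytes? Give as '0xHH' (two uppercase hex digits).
Answer: 0x9E

Derivation:
After byte 1 (0x27): reg=0xF5
After byte 2 (0xA3): reg=0xA5
After byte 3 (0x90): reg=0x8B
After byte 4 (0x73): reg=0xE6
After byte 5 (0x08): reg=0x84
After byte 6 (0x4B): reg=0x63
After byte 7 (0x51): reg=0x9E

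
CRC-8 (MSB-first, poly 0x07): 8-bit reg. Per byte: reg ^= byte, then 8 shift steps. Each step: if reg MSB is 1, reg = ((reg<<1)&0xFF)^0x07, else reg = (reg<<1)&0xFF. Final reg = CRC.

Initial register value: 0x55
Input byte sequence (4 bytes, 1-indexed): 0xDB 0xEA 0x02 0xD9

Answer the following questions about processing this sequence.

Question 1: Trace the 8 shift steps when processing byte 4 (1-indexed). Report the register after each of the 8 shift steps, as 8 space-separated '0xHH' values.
After byte 1 (0xDB): reg=0xA3
After byte 2 (0xEA): reg=0xF8
After byte 3 (0x02): reg=0xE8
Register before byte 4: 0xE8
After XOR with byte 0xD9: 0x31

Answer: 0x62 0xC4 0x8F 0x19 0x32 0x64 0xC8 0x97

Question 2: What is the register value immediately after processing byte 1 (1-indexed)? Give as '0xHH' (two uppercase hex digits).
Answer: 0xA3

Derivation:
After byte 1 (0xDB): reg=0xA3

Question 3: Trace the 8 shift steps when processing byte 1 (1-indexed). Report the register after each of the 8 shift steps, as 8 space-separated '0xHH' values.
Answer: 0x1B 0x36 0x6C 0xD8 0xB7 0x69 0xD2 0xA3

Derivation:
Register before byte 1: 0x55
After XOR with byte 0xDB: 0x8E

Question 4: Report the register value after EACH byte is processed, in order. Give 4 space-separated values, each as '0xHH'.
0xA3 0xF8 0xE8 0x97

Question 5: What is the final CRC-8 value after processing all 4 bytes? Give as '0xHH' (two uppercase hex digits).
Answer: 0x97

Derivation:
After byte 1 (0xDB): reg=0xA3
After byte 2 (0xEA): reg=0xF8
After byte 3 (0x02): reg=0xE8
After byte 4 (0xD9): reg=0x97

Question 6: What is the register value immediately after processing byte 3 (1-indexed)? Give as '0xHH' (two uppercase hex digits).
Answer: 0xE8

Derivation:
After byte 1 (0xDB): reg=0xA3
After byte 2 (0xEA): reg=0xF8
After byte 3 (0x02): reg=0xE8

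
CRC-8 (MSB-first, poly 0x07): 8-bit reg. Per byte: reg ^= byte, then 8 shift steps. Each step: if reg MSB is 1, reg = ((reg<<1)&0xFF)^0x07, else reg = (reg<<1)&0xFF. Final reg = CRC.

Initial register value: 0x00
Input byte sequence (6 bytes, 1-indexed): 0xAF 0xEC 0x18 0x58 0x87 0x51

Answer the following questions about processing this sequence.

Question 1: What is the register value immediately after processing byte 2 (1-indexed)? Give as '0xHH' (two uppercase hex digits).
Answer: 0x51

Derivation:
After byte 1 (0xAF): reg=0x44
After byte 2 (0xEC): reg=0x51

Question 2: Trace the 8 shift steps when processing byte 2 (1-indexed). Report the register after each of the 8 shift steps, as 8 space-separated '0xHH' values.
After byte 1 (0xAF): reg=0x44
Register before byte 2: 0x44
After XOR with byte 0xEC: 0xA8

Answer: 0x57 0xAE 0x5B 0xB6 0x6B 0xD6 0xAB 0x51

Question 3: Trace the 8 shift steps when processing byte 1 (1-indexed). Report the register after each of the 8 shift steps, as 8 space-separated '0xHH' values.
Answer: 0x59 0xB2 0x63 0xC6 0x8B 0x11 0x22 0x44

Derivation:
Register before byte 1: 0x00
After XOR with byte 0xAF: 0xAF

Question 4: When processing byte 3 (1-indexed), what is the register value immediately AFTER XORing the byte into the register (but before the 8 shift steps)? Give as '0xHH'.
Register before byte 3: 0x51
Byte 3: 0x18
0x51 XOR 0x18 = 0x49

Answer: 0x49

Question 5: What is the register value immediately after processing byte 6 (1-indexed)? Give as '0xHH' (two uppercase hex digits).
Answer: 0x25

Derivation:
After byte 1 (0xAF): reg=0x44
After byte 2 (0xEC): reg=0x51
After byte 3 (0x18): reg=0xF8
After byte 4 (0x58): reg=0x69
After byte 5 (0x87): reg=0x84
After byte 6 (0x51): reg=0x25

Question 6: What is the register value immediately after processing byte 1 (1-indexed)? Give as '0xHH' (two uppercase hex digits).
After byte 1 (0xAF): reg=0x44

Answer: 0x44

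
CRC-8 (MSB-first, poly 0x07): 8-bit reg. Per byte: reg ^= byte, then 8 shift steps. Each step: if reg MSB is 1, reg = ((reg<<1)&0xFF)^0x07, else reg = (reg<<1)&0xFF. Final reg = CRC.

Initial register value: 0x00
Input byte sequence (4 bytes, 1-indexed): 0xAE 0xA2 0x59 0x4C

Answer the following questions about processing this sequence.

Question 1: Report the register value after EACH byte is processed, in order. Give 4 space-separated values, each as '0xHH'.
0x43 0xA9 0xDE 0xF7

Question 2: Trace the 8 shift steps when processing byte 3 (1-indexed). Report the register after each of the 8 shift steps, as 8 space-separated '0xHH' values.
Answer: 0xE7 0xC9 0x95 0x2D 0x5A 0xB4 0x6F 0xDE

Derivation:
After byte 1 (0xAE): reg=0x43
After byte 2 (0xA2): reg=0xA9
Register before byte 3: 0xA9
After XOR with byte 0x59: 0xF0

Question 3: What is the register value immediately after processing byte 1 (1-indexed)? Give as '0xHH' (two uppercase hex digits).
After byte 1 (0xAE): reg=0x43

Answer: 0x43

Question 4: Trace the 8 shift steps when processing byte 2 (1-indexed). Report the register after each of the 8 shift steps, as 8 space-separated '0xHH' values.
Answer: 0xC5 0x8D 0x1D 0x3A 0x74 0xE8 0xD7 0xA9

Derivation:
After byte 1 (0xAE): reg=0x43
Register before byte 2: 0x43
After XOR with byte 0xA2: 0xE1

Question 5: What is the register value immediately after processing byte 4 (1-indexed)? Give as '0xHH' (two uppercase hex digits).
Answer: 0xF7

Derivation:
After byte 1 (0xAE): reg=0x43
After byte 2 (0xA2): reg=0xA9
After byte 3 (0x59): reg=0xDE
After byte 4 (0x4C): reg=0xF7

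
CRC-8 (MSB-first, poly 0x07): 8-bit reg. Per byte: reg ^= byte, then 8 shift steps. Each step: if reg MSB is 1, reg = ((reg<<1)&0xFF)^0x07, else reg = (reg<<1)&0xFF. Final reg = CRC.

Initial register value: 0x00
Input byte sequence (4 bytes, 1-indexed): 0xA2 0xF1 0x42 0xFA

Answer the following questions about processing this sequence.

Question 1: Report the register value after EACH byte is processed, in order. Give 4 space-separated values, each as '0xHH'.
0x67 0xEB 0x56 0x4D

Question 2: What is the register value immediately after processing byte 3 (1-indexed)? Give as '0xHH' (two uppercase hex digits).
After byte 1 (0xA2): reg=0x67
After byte 2 (0xF1): reg=0xEB
After byte 3 (0x42): reg=0x56

Answer: 0x56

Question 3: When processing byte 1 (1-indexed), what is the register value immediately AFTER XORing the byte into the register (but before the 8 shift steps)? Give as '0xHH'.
Register before byte 1: 0x00
Byte 1: 0xA2
0x00 XOR 0xA2 = 0xA2

Answer: 0xA2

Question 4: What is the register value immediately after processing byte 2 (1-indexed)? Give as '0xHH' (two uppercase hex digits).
Answer: 0xEB

Derivation:
After byte 1 (0xA2): reg=0x67
After byte 2 (0xF1): reg=0xEB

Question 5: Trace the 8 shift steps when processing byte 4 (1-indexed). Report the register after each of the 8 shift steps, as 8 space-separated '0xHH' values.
Answer: 0x5F 0xBE 0x7B 0xF6 0xEB 0xD1 0xA5 0x4D

Derivation:
After byte 1 (0xA2): reg=0x67
After byte 2 (0xF1): reg=0xEB
After byte 3 (0x42): reg=0x56
Register before byte 4: 0x56
After XOR with byte 0xFA: 0xAC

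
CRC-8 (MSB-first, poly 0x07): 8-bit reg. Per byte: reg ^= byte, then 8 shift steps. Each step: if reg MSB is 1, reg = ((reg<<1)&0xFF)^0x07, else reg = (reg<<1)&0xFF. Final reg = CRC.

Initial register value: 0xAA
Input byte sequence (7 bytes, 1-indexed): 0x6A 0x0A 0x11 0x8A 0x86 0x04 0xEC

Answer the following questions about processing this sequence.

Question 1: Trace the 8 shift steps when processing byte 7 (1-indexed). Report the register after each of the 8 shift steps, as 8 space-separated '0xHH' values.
After byte 1 (0x6A): reg=0x4E
After byte 2 (0x0A): reg=0xDB
After byte 3 (0x11): reg=0x78
After byte 4 (0x8A): reg=0xD0
After byte 5 (0x86): reg=0xA5
After byte 6 (0x04): reg=0x6E
Register before byte 7: 0x6E
After XOR with byte 0xEC: 0x82

Answer: 0x03 0x06 0x0C 0x18 0x30 0x60 0xC0 0x87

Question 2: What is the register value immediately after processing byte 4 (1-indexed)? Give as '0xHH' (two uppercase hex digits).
Answer: 0xD0

Derivation:
After byte 1 (0x6A): reg=0x4E
After byte 2 (0x0A): reg=0xDB
After byte 3 (0x11): reg=0x78
After byte 4 (0x8A): reg=0xD0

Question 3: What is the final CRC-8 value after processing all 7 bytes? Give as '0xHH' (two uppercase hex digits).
Answer: 0x87

Derivation:
After byte 1 (0x6A): reg=0x4E
After byte 2 (0x0A): reg=0xDB
After byte 3 (0x11): reg=0x78
After byte 4 (0x8A): reg=0xD0
After byte 5 (0x86): reg=0xA5
After byte 6 (0x04): reg=0x6E
After byte 7 (0xEC): reg=0x87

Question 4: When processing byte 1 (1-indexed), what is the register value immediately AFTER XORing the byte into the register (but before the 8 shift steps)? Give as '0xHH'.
Answer: 0xC0

Derivation:
Register before byte 1: 0xAA
Byte 1: 0x6A
0xAA XOR 0x6A = 0xC0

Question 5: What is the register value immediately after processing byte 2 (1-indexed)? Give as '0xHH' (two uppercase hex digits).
After byte 1 (0x6A): reg=0x4E
After byte 2 (0x0A): reg=0xDB

Answer: 0xDB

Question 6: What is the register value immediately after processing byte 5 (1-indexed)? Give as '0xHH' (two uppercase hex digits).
After byte 1 (0x6A): reg=0x4E
After byte 2 (0x0A): reg=0xDB
After byte 3 (0x11): reg=0x78
After byte 4 (0x8A): reg=0xD0
After byte 5 (0x86): reg=0xA5

Answer: 0xA5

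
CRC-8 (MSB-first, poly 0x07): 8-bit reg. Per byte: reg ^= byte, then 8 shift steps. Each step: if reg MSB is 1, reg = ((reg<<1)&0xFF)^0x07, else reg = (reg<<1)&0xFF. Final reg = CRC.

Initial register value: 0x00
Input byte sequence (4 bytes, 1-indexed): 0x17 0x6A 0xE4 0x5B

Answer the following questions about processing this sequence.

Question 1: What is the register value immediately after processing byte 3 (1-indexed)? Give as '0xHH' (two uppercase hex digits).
After byte 1 (0x17): reg=0x65
After byte 2 (0x6A): reg=0x2D
After byte 3 (0xE4): reg=0x71

Answer: 0x71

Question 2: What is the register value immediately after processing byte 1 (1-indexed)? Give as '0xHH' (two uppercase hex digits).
After byte 1 (0x17): reg=0x65

Answer: 0x65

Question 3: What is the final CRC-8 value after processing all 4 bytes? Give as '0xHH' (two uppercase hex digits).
After byte 1 (0x17): reg=0x65
After byte 2 (0x6A): reg=0x2D
After byte 3 (0xE4): reg=0x71
After byte 4 (0x5B): reg=0xD6

Answer: 0xD6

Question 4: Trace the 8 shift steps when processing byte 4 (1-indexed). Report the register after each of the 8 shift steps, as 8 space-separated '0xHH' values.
Answer: 0x54 0xA8 0x57 0xAE 0x5B 0xB6 0x6B 0xD6

Derivation:
After byte 1 (0x17): reg=0x65
After byte 2 (0x6A): reg=0x2D
After byte 3 (0xE4): reg=0x71
Register before byte 4: 0x71
After XOR with byte 0x5B: 0x2A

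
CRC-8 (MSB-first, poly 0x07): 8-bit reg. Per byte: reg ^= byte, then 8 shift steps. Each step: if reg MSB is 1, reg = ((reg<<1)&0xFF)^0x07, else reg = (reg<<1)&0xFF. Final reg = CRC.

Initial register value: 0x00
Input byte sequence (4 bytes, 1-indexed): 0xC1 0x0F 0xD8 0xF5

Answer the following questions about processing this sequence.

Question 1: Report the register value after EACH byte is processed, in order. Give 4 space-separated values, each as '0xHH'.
0x49 0xD5 0x23 0x2C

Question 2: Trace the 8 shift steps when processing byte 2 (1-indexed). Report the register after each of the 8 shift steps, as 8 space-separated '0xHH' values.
Answer: 0x8C 0x1F 0x3E 0x7C 0xF8 0xF7 0xE9 0xD5

Derivation:
After byte 1 (0xC1): reg=0x49
Register before byte 2: 0x49
After XOR with byte 0x0F: 0x46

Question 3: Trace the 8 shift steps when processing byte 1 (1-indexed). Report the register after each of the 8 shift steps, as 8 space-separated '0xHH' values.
Register before byte 1: 0x00
After XOR with byte 0xC1: 0xC1

Answer: 0x85 0x0D 0x1A 0x34 0x68 0xD0 0xA7 0x49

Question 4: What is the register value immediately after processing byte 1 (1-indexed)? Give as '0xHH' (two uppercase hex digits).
Answer: 0x49

Derivation:
After byte 1 (0xC1): reg=0x49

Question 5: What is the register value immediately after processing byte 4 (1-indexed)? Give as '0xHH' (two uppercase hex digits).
After byte 1 (0xC1): reg=0x49
After byte 2 (0x0F): reg=0xD5
After byte 3 (0xD8): reg=0x23
After byte 4 (0xF5): reg=0x2C

Answer: 0x2C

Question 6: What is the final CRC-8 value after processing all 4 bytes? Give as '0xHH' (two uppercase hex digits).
Answer: 0x2C

Derivation:
After byte 1 (0xC1): reg=0x49
After byte 2 (0x0F): reg=0xD5
After byte 3 (0xD8): reg=0x23
After byte 4 (0xF5): reg=0x2C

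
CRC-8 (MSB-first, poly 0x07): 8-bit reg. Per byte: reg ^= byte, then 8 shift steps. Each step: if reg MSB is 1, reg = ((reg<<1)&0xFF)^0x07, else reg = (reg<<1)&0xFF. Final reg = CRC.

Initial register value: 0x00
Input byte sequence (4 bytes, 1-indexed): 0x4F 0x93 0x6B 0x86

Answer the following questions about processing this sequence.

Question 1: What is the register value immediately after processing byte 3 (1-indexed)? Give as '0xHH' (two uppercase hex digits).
Answer: 0x09

Derivation:
After byte 1 (0x4F): reg=0xEA
After byte 2 (0x93): reg=0x68
After byte 3 (0x6B): reg=0x09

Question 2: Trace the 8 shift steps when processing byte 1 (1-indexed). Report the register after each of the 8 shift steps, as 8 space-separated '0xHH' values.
Register before byte 1: 0x00
After XOR with byte 0x4F: 0x4F

Answer: 0x9E 0x3B 0x76 0xEC 0xDF 0xB9 0x75 0xEA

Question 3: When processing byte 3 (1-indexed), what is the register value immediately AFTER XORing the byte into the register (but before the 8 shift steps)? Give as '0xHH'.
Answer: 0x03

Derivation:
Register before byte 3: 0x68
Byte 3: 0x6B
0x68 XOR 0x6B = 0x03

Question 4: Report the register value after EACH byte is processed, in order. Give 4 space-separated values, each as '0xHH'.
0xEA 0x68 0x09 0xA4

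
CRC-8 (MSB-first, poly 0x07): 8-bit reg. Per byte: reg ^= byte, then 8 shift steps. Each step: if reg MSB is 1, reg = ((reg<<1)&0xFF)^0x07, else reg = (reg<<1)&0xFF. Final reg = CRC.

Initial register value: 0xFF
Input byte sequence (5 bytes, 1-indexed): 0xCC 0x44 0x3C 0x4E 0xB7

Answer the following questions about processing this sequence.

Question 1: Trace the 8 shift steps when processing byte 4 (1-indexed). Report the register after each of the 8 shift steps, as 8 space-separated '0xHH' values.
After byte 1 (0xCC): reg=0x99
After byte 2 (0x44): reg=0x1D
After byte 3 (0x3C): reg=0xE7
Register before byte 4: 0xE7
After XOR with byte 0x4E: 0xA9

Answer: 0x55 0xAA 0x53 0xA6 0x4B 0x96 0x2B 0x56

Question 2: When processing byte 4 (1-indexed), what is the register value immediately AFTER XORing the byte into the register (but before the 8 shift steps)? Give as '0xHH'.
Register before byte 4: 0xE7
Byte 4: 0x4E
0xE7 XOR 0x4E = 0xA9

Answer: 0xA9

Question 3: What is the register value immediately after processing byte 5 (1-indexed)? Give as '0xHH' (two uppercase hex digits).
After byte 1 (0xCC): reg=0x99
After byte 2 (0x44): reg=0x1D
After byte 3 (0x3C): reg=0xE7
After byte 4 (0x4E): reg=0x56
After byte 5 (0xB7): reg=0xA9

Answer: 0xA9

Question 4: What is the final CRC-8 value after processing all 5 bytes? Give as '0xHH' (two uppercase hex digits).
After byte 1 (0xCC): reg=0x99
After byte 2 (0x44): reg=0x1D
After byte 3 (0x3C): reg=0xE7
After byte 4 (0x4E): reg=0x56
After byte 5 (0xB7): reg=0xA9

Answer: 0xA9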